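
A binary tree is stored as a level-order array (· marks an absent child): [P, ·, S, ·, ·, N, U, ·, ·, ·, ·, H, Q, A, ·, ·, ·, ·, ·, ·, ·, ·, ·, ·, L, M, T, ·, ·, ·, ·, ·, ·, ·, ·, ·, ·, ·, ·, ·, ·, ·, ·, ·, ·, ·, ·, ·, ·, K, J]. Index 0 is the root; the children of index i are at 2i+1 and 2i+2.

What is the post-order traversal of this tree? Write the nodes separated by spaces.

Post-order visits the left subtree, then the right subtree, then the node.
At P: no left child.
At P: go right to S.
  At S: go left to N.
    At N: go left to H.
      At H: no left child.
      At H: go right to L.
        At L: go left to K.
          K is a leaf — visit K.
        At L: go right to J.
          J is a leaf — visit J.
        Visit L.
      Visit H.
    At N: go right to Q.
      At Q: go left to M.
        M is a leaf — visit M.
      At Q: go right to T.
        T is a leaf — visit T.
      Visit Q.
    Visit N.
  At S: go right to U.
    At U: go left to A.
      A is a leaf — visit A.
    At U: no right child.
    Visit U.
  Visit S.
Visit P.

K J L H M T Q N A U S P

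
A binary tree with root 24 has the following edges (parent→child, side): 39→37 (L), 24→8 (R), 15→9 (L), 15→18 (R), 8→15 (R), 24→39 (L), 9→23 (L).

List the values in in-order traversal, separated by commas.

37, 39, 24, 8, 23, 9, 15, 18

In-order visits the left subtree, then the node, then the right subtree.
At 24: go left to 39.
  At 39: go left to 37.
    37 is a leaf — visit 37.
  Visit 39.
  At 39: no right child.
Visit 24.
At 24: go right to 8.
  At 8: no left child.
  Visit 8.
  At 8: go right to 15.
    At 15: go left to 9.
      At 9: go left to 23.
        23 is a leaf — visit 23.
      Visit 9.
      At 9: no right child.
    Visit 15.
    At 15: go right to 18.
      18 is a leaf — visit 18.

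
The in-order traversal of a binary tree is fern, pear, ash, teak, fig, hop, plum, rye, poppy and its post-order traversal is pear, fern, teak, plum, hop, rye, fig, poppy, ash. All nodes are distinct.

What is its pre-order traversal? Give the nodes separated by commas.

The last element of post-order is the root; it splits in-order into left and right subtrees.
Root ash: left subtree has 2 nodes {fern, pear}, right has 6 {teak, fig, hop, plum, rye, poppy}.
  Root fern: left subtree has 0 nodes { }, right has 1 {pear}.
  Root poppy: left subtree has 5 nodes {teak, fig, hop, plum, rye}, right has 0 { }.
    Root fig: left subtree has 1 node {teak}, right has 3 {hop, plum, rye}.
      Root rye: left subtree has 2 nodes {hop, plum}, right has 0 { }.
        Root hop: left subtree has 0 nodes { }, right has 1 {plum}.

ash, fern, pear, poppy, fig, teak, rye, hop, plum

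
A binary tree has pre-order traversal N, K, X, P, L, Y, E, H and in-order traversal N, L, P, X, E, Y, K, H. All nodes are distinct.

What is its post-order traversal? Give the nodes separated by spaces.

The first element of pre-order is the root; it splits in-order into left and right subtrees.
Root N: left subtree has 0 nodes { }, right has 7 {L, P, X, E, Y, K, H}.
  Root K: left subtree has 5 nodes {L, P, X, E, Y}, right has 1 {H}.
    Root X: left subtree has 2 nodes {L, P}, right has 2 {E, Y}.
      Root P: left subtree has 1 node {L}, right has 0 { }.
      Root Y: left subtree has 1 node {E}, right has 0 { }.

L P E Y X H K N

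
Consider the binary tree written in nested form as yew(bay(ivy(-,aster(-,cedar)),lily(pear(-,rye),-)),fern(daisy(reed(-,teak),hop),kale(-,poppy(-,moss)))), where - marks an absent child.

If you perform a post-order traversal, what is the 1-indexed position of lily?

6

Post-order visits the left subtree, then the right subtree, then the node.
At yew: go left to bay.
  At bay: go left to ivy.
    At ivy: no left child.
    At ivy: go right to aster.
      At aster: no left child.
      At aster: go right to cedar.
        cedar is a leaf — visit cedar.
      Visit aster.
    Visit ivy.
  At bay: go right to lily.
    At lily: go left to pear.
      At pear: no left child.
      At pear: go right to rye.
        rye is a leaf — visit rye.
      Visit pear.
    At lily: no right child.
    Visit lily.
  Visit bay.
At yew: go right to fern.
  At fern: go left to daisy.
    At daisy: go left to reed.
      At reed: no left child.
      At reed: go right to teak.
        teak is a leaf — visit teak.
      Visit reed.
    At daisy: go right to hop.
      hop is a leaf — visit hop.
    Visit daisy.
  At fern: go right to kale.
    At kale: no left child.
    At kale: go right to poppy.
      At poppy: no left child.
      At poppy: go right to moss.
        moss is a leaf — visit moss.
      Visit poppy.
    Visit kale.
  Visit fern.
Visit yew.
Full post-order sequence: cedar, aster, ivy, rye, pear, lily, bay, teak, reed, hop, daisy, moss, poppy, kale, fern, yew.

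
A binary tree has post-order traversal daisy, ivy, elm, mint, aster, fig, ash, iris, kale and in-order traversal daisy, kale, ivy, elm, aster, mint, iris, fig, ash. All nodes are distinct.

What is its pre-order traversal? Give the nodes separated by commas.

The last element of post-order is the root; it splits in-order into left and right subtrees.
Root kale: left subtree has 1 node {daisy}, right has 7 {ivy, elm, aster, mint, iris, fig, ash}.
  Root iris: left subtree has 4 nodes {ivy, elm, aster, mint}, right has 2 {fig, ash}.
    Root aster: left subtree has 2 nodes {ivy, elm}, right has 1 {mint}.
      Root elm: left subtree has 1 node {ivy}, right has 0 { }.
    Root ash: left subtree has 1 node {fig}, right has 0 { }.

kale, daisy, iris, aster, elm, ivy, mint, ash, fig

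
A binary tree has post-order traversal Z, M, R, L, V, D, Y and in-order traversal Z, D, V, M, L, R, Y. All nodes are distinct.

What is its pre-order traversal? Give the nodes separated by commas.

Y, D, Z, V, L, M, R

The last element of post-order is the root; it splits in-order into left and right subtrees.
Root Y: left subtree has 6 nodes {Z, D, V, M, L, R}, right has 0 { }.
  Root D: left subtree has 1 node {Z}, right has 4 {V, M, L, R}.
    Root V: left subtree has 0 nodes { }, right has 3 {M, L, R}.
      Root L: left subtree has 1 node {M}, right has 1 {R}.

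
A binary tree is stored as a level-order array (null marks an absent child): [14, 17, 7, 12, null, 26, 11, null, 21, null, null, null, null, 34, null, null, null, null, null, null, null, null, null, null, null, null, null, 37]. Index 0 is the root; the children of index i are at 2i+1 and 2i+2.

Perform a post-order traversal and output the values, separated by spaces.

21 12 17 26 37 34 11 7 14

Post-order visits the left subtree, then the right subtree, then the node.
At 14: go left to 17.
  At 17: go left to 12.
    At 12: no left child.
    At 12: go right to 21.
      21 is a leaf — visit 21.
    Visit 12.
  At 17: no right child.
  Visit 17.
At 14: go right to 7.
  At 7: go left to 26.
    26 is a leaf — visit 26.
  At 7: go right to 11.
    At 11: go left to 34.
      At 34: go left to 37.
        37 is a leaf — visit 37.
      At 34: no right child.
      Visit 34.
    At 11: no right child.
    Visit 11.
  Visit 7.
Visit 14.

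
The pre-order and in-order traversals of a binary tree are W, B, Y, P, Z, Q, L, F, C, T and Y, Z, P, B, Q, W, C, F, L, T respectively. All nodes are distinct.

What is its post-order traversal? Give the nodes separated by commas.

Z, P, Y, Q, B, C, F, T, L, W

The first element of pre-order is the root; it splits in-order into left and right subtrees.
Root W: left subtree has 5 nodes {Y, Z, P, B, Q}, right has 4 {C, F, L, T}.
  Root B: left subtree has 3 nodes {Y, Z, P}, right has 1 {Q}.
    Root Y: left subtree has 0 nodes { }, right has 2 {Z, P}.
      Root P: left subtree has 1 node {Z}, right has 0 { }.
  Root L: left subtree has 2 nodes {C, F}, right has 1 {T}.
    Root F: left subtree has 1 node {C}, right has 0 { }.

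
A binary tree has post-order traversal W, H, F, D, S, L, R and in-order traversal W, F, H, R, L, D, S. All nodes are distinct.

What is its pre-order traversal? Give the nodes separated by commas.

The last element of post-order is the root; it splits in-order into left and right subtrees.
Root R: left subtree has 3 nodes {W, F, H}, right has 3 {L, D, S}.
  Root F: left subtree has 1 node {W}, right has 1 {H}.
  Root L: left subtree has 0 nodes { }, right has 2 {D, S}.
    Root S: left subtree has 1 node {D}, right has 0 { }.

R, F, W, H, L, S, D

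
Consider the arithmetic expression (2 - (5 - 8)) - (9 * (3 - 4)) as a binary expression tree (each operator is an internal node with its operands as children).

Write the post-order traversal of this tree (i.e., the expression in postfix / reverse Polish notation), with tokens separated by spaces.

2 5 8 - - 9 3 4 - * -

Post-order on an expression tree gives postfix notation: for each operator, emit left operand, right operand, then the operator.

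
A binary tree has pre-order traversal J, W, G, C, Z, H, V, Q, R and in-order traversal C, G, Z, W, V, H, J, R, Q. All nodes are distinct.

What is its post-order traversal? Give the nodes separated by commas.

The first element of pre-order is the root; it splits in-order into left and right subtrees.
Root J: left subtree has 6 nodes {C, G, Z, W, V, H}, right has 2 {R, Q}.
  Root W: left subtree has 3 nodes {C, G, Z}, right has 2 {V, H}.
    Root G: left subtree has 1 node {C}, right has 1 {Z}.
    Root H: left subtree has 1 node {V}, right has 0 { }.
  Root Q: left subtree has 1 node {R}, right has 0 { }.

C, Z, G, V, H, W, R, Q, J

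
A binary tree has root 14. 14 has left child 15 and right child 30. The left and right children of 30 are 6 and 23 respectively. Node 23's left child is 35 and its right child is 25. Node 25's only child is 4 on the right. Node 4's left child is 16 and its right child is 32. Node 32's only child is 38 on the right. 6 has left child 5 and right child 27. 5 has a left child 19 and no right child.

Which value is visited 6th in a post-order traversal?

Post-order visits the left subtree, then the right subtree, then the node.
At 14: go left to 15.
  15 is a leaf — visit 15.
At 14: go right to 30.
  At 30: go left to 6.
    At 6: go left to 5.
      At 5: go left to 19.
        19 is a leaf — visit 19.
      At 5: no right child.
      Visit 5.
    At 6: go right to 27.
      27 is a leaf — visit 27.
    Visit 6.
  At 30: go right to 23.
    At 23: go left to 35.
      35 is a leaf — visit 35.
    At 23: go right to 25.
      At 25: no left child.
      At 25: go right to 4.
        At 4: go left to 16.
          16 is a leaf — visit 16.
        At 4: go right to 32.
          At 32: no left child.
          At 32: go right to 38.
            38 is a leaf — visit 38.
          Visit 32.
        Visit 4.
      Visit 25.
    Visit 23.
  Visit 30.
Visit 14.
Full post-order sequence: 15, 19, 5, 27, 6, 35, 16, 38, 32, 4, 25, 23, 30, 14.

35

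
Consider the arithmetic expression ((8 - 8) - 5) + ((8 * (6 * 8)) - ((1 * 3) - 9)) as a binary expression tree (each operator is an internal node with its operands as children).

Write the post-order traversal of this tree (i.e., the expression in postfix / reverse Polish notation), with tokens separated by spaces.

8 8 - 5 - 8 6 8 * * 1 3 * 9 - - +

Post-order on an expression tree gives postfix notation: for each operator, emit left operand, right operand, then the operator.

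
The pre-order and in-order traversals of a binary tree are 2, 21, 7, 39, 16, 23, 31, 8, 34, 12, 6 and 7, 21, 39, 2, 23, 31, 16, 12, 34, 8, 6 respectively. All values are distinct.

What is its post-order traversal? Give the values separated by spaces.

The first element of pre-order is the root; it splits in-order into left and right subtrees.
Root 2: left subtree has 3 nodes {7, 21, 39}, right has 7 {23, 31, 16, 12, 34, 8, 6}.
  Root 21: left subtree has 1 node {7}, right has 1 {39}.
  Root 16: left subtree has 2 nodes {23, 31}, right has 4 {12, 34, 8, 6}.
    Root 23: left subtree has 0 nodes { }, right has 1 {31}.
    Root 8: left subtree has 2 nodes {12, 34}, right has 1 {6}.
      Root 34: left subtree has 1 node {12}, right has 0 { }.

7 39 21 31 23 12 34 6 8 16 2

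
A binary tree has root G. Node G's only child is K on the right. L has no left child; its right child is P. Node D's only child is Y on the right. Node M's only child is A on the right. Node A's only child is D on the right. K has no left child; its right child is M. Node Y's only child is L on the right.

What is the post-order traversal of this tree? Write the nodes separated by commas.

Post-order visits the left subtree, then the right subtree, then the node.
At G: no left child.
At G: go right to K.
  At K: no left child.
  At K: go right to M.
    At M: no left child.
    At M: go right to A.
      At A: no left child.
      At A: go right to D.
        At D: no left child.
        At D: go right to Y.
          At Y: no left child.
          At Y: go right to L.
            At L: no left child.
            At L: go right to P.
              P is a leaf — visit P.
            Visit L.
          Visit Y.
        Visit D.
      Visit A.
    Visit M.
  Visit K.
Visit G.

P, L, Y, D, A, M, K, G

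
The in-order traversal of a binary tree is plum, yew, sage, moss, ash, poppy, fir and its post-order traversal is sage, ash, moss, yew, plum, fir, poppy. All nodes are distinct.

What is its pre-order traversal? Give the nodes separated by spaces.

poppy plum yew moss sage ash fir

The last element of post-order is the root; it splits in-order into left and right subtrees.
Root poppy: left subtree has 5 nodes {plum, yew, sage, moss, ash}, right has 1 {fir}.
  Root plum: left subtree has 0 nodes { }, right has 4 {yew, sage, moss, ash}.
    Root yew: left subtree has 0 nodes { }, right has 3 {sage, moss, ash}.
      Root moss: left subtree has 1 node {sage}, right has 1 {ash}.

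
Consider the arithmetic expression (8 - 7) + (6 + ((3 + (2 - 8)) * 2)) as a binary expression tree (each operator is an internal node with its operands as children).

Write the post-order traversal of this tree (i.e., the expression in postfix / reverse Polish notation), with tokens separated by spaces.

Post-order on an expression tree gives postfix notation: for each operator, emit left operand, right operand, then the operator.

8 7 - 6 3 2 8 - + 2 * + +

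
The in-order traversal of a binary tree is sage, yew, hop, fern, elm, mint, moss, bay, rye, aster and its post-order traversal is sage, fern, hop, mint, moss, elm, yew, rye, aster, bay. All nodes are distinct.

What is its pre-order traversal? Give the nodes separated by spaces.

bay yew sage elm hop fern moss mint aster rye

The last element of post-order is the root; it splits in-order into left and right subtrees.
Root bay: left subtree has 7 nodes {sage, yew, hop, fern, elm, mint, moss}, right has 2 {rye, aster}.
  Root yew: left subtree has 1 node {sage}, right has 5 {hop, fern, elm, mint, moss}.
    Root elm: left subtree has 2 nodes {hop, fern}, right has 2 {mint, moss}.
      Root hop: left subtree has 0 nodes { }, right has 1 {fern}.
      Root moss: left subtree has 1 node {mint}, right has 0 { }.
  Root aster: left subtree has 1 node {rye}, right has 0 { }.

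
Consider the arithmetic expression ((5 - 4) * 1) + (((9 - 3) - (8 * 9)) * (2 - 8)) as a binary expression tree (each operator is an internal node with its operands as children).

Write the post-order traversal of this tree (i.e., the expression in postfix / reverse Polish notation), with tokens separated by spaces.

5 4 - 1 * 9 3 - 8 9 * - 2 8 - * +

Post-order on an expression tree gives postfix notation: for each operator, emit left operand, right operand, then the operator.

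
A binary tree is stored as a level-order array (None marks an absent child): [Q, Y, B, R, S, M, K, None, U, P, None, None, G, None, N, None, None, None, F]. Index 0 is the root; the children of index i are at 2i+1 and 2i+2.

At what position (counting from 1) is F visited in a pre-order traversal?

5

Pre-order visits the node, then its left subtree, then its right subtree.
Visit Q.
At Q: go left to Y.
  Visit Y.
  At Y: go left to R.
    Visit R.
    At R: no left child.
    At R: go right to U.
      Visit U.
      At U: no left child.
      At U: go right to F.
        F is a leaf — visit F.
  At Y: go right to S.
    Visit S.
    At S: go left to P.
      P is a leaf — visit P.
    At S: no right child.
At Q: go right to B.
  Visit B.
  At B: go left to M.
    Visit M.
    At M: no left child.
    At M: go right to G.
      G is a leaf — visit G.
  At B: go right to K.
    Visit K.
    At K: no left child.
    At K: go right to N.
      N is a leaf — visit N.
Full pre-order sequence: Q, Y, R, U, F, S, P, B, M, G, K, N.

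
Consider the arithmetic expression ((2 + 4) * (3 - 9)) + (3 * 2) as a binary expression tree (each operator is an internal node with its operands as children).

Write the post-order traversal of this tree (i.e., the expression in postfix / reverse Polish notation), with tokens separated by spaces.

Post-order on an expression tree gives postfix notation: for each operator, emit left operand, right operand, then the operator.

2 4 + 3 9 - * 3 2 * +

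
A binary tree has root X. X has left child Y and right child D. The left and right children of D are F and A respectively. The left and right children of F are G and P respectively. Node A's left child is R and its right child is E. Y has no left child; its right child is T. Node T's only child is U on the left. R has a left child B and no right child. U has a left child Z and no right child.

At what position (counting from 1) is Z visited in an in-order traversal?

In-order visits the left subtree, then the node, then the right subtree.
At X: go left to Y.
  At Y: no left child.
  Visit Y.
  At Y: go right to T.
    At T: go left to U.
      At U: go left to Z.
        Z is a leaf — visit Z.
      Visit U.
      At U: no right child.
    Visit T.
    At T: no right child.
Visit X.
At X: go right to D.
  At D: go left to F.
    At F: go left to G.
      G is a leaf — visit G.
    Visit F.
    At F: go right to P.
      P is a leaf — visit P.
  Visit D.
  At D: go right to A.
    At A: go left to R.
      At R: go left to B.
        B is a leaf — visit B.
      Visit R.
      At R: no right child.
    Visit A.
    At A: go right to E.
      E is a leaf — visit E.
Full in-order sequence: Y, Z, U, T, X, G, F, P, D, B, R, A, E.

2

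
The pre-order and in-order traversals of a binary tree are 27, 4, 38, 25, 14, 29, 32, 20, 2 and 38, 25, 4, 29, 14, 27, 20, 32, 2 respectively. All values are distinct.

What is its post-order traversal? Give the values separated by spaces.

25 38 29 14 4 20 2 32 27

The first element of pre-order is the root; it splits in-order into left and right subtrees.
Root 27: left subtree has 5 nodes {38, 25, 4, 29, 14}, right has 3 {20, 32, 2}.
  Root 4: left subtree has 2 nodes {38, 25}, right has 2 {29, 14}.
    Root 38: left subtree has 0 nodes { }, right has 1 {25}.
    Root 14: left subtree has 1 node {29}, right has 0 { }.
  Root 32: left subtree has 1 node {20}, right has 1 {2}.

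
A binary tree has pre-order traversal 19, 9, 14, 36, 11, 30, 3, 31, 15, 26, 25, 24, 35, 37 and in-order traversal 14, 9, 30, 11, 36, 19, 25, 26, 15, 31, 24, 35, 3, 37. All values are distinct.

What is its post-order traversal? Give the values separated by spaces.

14 30 11 36 9 25 26 15 35 24 31 37 3 19

The first element of pre-order is the root; it splits in-order into left and right subtrees.
Root 19: left subtree has 5 nodes {14, 9, 30, 11, 36}, right has 8 {25, 26, 15, 31, 24, 35, 3, 37}.
  Root 9: left subtree has 1 node {14}, right has 3 {30, 11, 36}.
    Root 36: left subtree has 2 nodes {30, 11}, right has 0 { }.
      Root 11: left subtree has 1 node {30}, right has 0 { }.
  Root 3: left subtree has 6 nodes {25, 26, 15, 31, 24, 35}, right has 1 {37}.
    Root 31: left subtree has 3 nodes {25, 26, 15}, right has 2 {24, 35}.
      Root 15: left subtree has 2 nodes {25, 26}, right has 0 { }.
        Root 26: left subtree has 1 node {25}, right has 0 { }.
      Root 24: left subtree has 0 nodes { }, right has 1 {35}.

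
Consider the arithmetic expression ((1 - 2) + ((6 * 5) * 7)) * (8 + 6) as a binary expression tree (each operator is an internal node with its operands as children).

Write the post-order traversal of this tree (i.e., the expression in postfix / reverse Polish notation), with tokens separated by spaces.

1 2 - 6 5 * 7 * + 8 6 + *

Post-order on an expression tree gives postfix notation: for each operator, emit left operand, right operand, then the operator.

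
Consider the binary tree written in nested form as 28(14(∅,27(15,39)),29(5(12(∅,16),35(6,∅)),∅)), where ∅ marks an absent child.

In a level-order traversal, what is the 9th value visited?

35

Level-order visits nodes level by level from the root, left to right within each level.
Level 0: 28
Level 1: 14, 29
Level 2: 27, 5
Level 3: 15, 39, 12, 35
Level 4: 16, 6
Full level-order sequence: 28, 14, 29, 27, 5, 15, 39, 12, 35, 16, 6.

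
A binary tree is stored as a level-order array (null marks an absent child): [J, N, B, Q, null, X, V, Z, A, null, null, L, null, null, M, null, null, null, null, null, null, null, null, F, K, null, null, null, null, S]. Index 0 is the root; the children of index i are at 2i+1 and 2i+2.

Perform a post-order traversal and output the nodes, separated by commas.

Post-order visits the left subtree, then the right subtree, then the node.
At J: go left to N.
  At N: go left to Q.
    At Q: go left to Z.
      Z is a leaf — visit Z.
    At Q: go right to A.
      A is a leaf — visit A.
    Visit Q.
  At N: no right child.
  Visit N.
At J: go right to B.
  At B: go left to X.
    At X: go left to L.
      At L: go left to F.
        F is a leaf — visit F.
      At L: go right to K.
        K is a leaf — visit K.
      Visit L.
    At X: no right child.
    Visit X.
  At B: go right to V.
    At V: no left child.
    At V: go right to M.
      At M: go left to S.
        S is a leaf — visit S.
      At M: no right child.
      Visit M.
    Visit V.
  Visit B.
Visit J.

Z, A, Q, N, F, K, L, X, S, M, V, B, J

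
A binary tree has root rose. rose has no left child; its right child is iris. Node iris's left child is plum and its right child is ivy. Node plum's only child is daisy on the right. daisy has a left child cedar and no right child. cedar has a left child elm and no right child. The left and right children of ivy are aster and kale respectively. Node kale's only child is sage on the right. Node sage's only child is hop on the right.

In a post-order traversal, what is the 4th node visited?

Post-order visits the left subtree, then the right subtree, then the node.
At rose: no left child.
At rose: go right to iris.
  At iris: go left to plum.
    At plum: no left child.
    At plum: go right to daisy.
      At daisy: go left to cedar.
        At cedar: go left to elm.
          elm is a leaf — visit elm.
        At cedar: no right child.
        Visit cedar.
      At daisy: no right child.
      Visit daisy.
    Visit plum.
  At iris: go right to ivy.
    At ivy: go left to aster.
      aster is a leaf — visit aster.
    At ivy: go right to kale.
      At kale: no left child.
      At kale: go right to sage.
        At sage: no left child.
        At sage: go right to hop.
          hop is a leaf — visit hop.
        Visit sage.
      Visit kale.
    Visit ivy.
  Visit iris.
Visit rose.
Full post-order sequence: elm, cedar, daisy, plum, aster, hop, sage, kale, ivy, iris, rose.

plum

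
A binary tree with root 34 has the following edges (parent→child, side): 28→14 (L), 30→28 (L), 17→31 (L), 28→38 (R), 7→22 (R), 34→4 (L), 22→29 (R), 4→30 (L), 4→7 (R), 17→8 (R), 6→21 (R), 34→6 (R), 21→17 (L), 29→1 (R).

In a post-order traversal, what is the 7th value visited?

Post-order visits the left subtree, then the right subtree, then the node.
At 34: go left to 4.
  At 4: go left to 30.
    At 30: go left to 28.
      At 28: go left to 14.
        14 is a leaf — visit 14.
      At 28: go right to 38.
        38 is a leaf — visit 38.
      Visit 28.
    At 30: no right child.
    Visit 30.
  At 4: go right to 7.
    At 7: no left child.
    At 7: go right to 22.
      At 22: no left child.
      At 22: go right to 29.
        At 29: no left child.
        At 29: go right to 1.
          1 is a leaf — visit 1.
        Visit 29.
      Visit 22.
    Visit 7.
  Visit 4.
At 34: go right to 6.
  At 6: no left child.
  At 6: go right to 21.
    At 21: go left to 17.
      At 17: go left to 31.
        31 is a leaf — visit 31.
      At 17: go right to 8.
        8 is a leaf — visit 8.
      Visit 17.
    At 21: no right child.
    Visit 21.
  Visit 6.
Visit 34.
Full post-order sequence: 14, 38, 28, 30, 1, 29, 22, 7, 4, 31, 8, 17, 21, 6, 34.

22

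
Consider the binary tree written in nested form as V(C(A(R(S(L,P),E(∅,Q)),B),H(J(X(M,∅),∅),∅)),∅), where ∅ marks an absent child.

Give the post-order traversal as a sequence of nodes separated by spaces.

Post-order visits the left subtree, then the right subtree, then the node.
At V: go left to C.
  At C: go left to A.
    At A: go left to R.
      At R: go left to S.
        At S: go left to L.
          L is a leaf — visit L.
        At S: go right to P.
          P is a leaf — visit P.
        Visit S.
      At R: go right to E.
        At E: no left child.
        At E: go right to Q.
          Q is a leaf — visit Q.
        Visit E.
      Visit R.
    At A: go right to B.
      B is a leaf — visit B.
    Visit A.
  At C: go right to H.
    At H: go left to J.
      At J: go left to X.
        At X: go left to M.
          M is a leaf — visit M.
        At X: no right child.
        Visit X.
      At J: no right child.
      Visit J.
    At H: no right child.
    Visit H.
  Visit C.
At V: no right child.
Visit V.

L P S Q E R B A M X J H C V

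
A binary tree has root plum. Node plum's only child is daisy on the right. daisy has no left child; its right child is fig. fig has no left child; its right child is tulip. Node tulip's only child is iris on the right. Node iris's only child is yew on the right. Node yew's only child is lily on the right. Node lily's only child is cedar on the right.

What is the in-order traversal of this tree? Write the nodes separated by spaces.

In-order visits the left subtree, then the node, then the right subtree.
At plum: no left child.
Visit plum.
At plum: go right to daisy.
  At daisy: no left child.
  Visit daisy.
  At daisy: go right to fig.
    At fig: no left child.
    Visit fig.
    At fig: go right to tulip.
      At tulip: no left child.
      Visit tulip.
      At tulip: go right to iris.
        At iris: no left child.
        Visit iris.
        At iris: go right to yew.
          At yew: no left child.
          Visit yew.
          At yew: go right to lily.
            At lily: no left child.
            Visit lily.
            At lily: go right to cedar.
              cedar is a leaf — visit cedar.

plum daisy fig tulip iris yew lily cedar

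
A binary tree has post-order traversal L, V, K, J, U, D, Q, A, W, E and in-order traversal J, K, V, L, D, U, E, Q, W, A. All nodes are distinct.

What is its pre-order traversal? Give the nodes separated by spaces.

E D J K V L U W Q A

The last element of post-order is the root; it splits in-order into left and right subtrees.
Root E: left subtree has 6 nodes {J, K, V, L, D, U}, right has 3 {Q, W, A}.
  Root D: left subtree has 4 nodes {J, K, V, L}, right has 1 {U}.
    Root J: left subtree has 0 nodes { }, right has 3 {K, V, L}.
      Root K: left subtree has 0 nodes { }, right has 2 {V, L}.
        Root V: left subtree has 0 nodes { }, right has 1 {L}.
  Root W: left subtree has 1 node {Q}, right has 1 {A}.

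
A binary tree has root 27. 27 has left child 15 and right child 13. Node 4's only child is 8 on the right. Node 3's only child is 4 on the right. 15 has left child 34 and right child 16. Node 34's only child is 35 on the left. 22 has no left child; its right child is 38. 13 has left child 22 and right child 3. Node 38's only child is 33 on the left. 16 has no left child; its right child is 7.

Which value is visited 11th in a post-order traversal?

3

Post-order visits the left subtree, then the right subtree, then the node.
At 27: go left to 15.
  At 15: go left to 34.
    At 34: go left to 35.
      35 is a leaf — visit 35.
    At 34: no right child.
    Visit 34.
  At 15: go right to 16.
    At 16: no left child.
    At 16: go right to 7.
      7 is a leaf — visit 7.
    Visit 16.
  Visit 15.
At 27: go right to 13.
  At 13: go left to 22.
    At 22: no left child.
    At 22: go right to 38.
      At 38: go left to 33.
        33 is a leaf — visit 33.
      At 38: no right child.
      Visit 38.
    Visit 22.
  At 13: go right to 3.
    At 3: no left child.
    At 3: go right to 4.
      At 4: no left child.
      At 4: go right to 8.
        8 is a leaf — visit 8.
      Visit 4.
    Visit 3.
  Visit 13.
Visit 27.
Full post-order sequence: 35, 34, 7, 16, 15, 33, 38, 22, 8, 4, 3, 13, 27.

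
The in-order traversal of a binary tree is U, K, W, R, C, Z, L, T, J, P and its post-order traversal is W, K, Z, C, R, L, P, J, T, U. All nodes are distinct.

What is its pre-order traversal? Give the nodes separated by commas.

The last element of post-order is the root; it splits in-order into left and right subtrees.
Root U: left subtree has 0 nodes { }, right has 9 {K, W, R, C, Z, L, T, J, P}.
  Root T: left subtree has 6 nodes {K, W, R, C, Z, L}, right has 2 {J, P}.
    Root L: left subtree has 5 nodes {K, W, R, C, Z}, right has 0 { }.
      Root R: left subtree has 2 nodes {K, W}, right has 2 {C, Z}.
        Root K: left subtree has 0 nodes { }, right has 1 {W}.
        Root C: left subtree has 0 nodes { }, right has 1 {Z}.
    Root J: left subtree has 0 nodes { }, right has 1 {P}.

U, T, L, R, K, W, C, Z, J, P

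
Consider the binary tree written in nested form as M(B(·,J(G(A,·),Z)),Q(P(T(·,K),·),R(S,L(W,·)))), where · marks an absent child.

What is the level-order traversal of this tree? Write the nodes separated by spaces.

M B Q J P R G Z T S L A K W

Level-order visits nodes level by level from the root, left to right within each level.
Level 0: M
Level 1: B, Q
Level 2: J, P, R
Level 3: G, Z, T, S, L
Level 4: A, K, W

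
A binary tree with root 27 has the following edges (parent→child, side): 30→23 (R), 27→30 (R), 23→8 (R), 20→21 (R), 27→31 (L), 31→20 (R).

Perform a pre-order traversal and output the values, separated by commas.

27, 31, 20, 21, 30, 23, 8

Pre-order visits the node, then its left subtree, then its right subtree.
Visit 27.
At 27: go left to 31.
  Visit 31.
  At 31: no left child.
  At 31: go right to 20.
    Visit 20.
    At 20: no left child.
    At 20: go right to 21.
      21 is a leaf — visit 21.
At 27: go right to 30.
  Visit 30.
  At 30: no left child.
  At 30: go right to 23.
    Visit 23.
    At 23: no left child.
    At 23: go right to 8.
      8 is a leaf — visit 8.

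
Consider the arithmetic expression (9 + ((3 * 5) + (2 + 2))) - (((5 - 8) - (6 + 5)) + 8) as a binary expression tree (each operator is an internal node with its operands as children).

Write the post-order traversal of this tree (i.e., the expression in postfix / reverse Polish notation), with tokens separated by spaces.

9 3 5 * 2 2 + + + 5 8 - 6 5 + - 8 + -

Post-order on an expression tree gives postfix notation: for each operator, emit left operand, right operand, then the operator.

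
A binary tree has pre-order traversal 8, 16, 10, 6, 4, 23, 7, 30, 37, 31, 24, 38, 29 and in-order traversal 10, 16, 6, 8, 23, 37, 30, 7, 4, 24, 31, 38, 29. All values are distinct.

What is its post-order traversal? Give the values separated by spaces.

10 6 16 37 30 7 23 24 29 38 31 4 8

The first element of pre-order is the root; it splits in-order into left and right subtrees.
Root 8: left subtree has 3 nodes {10, 16, 6}, right has 9 {23, 37, 30, 7, 4, 24, 31, 38, 29}.
  Root 16: left subtree has 1 node {10}, right has 1 {6}.
  Root 4: left subtree has 4 nodes {23, 37, 30, 7}, right has 4 {24, 31, 38, 29}.
    Root 23: left subtree has 0 nodes { }, right has 3 {37, 30, 7}.
      Root 7: left subtree has 2 nodes {37, 30}, right has 0 { }.
        Root 30: left subtree has 1 node {37}, right has 0 { }.
    Root 31: left subtree has 1 node {24}, right has 2 {38, 29}.
      Root 38: left subtree has 0 nodes { }, right has 1 {29}.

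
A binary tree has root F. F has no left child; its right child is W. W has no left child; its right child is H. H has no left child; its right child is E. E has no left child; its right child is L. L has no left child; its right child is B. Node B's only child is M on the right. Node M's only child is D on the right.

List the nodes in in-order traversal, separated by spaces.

F W H E L B M D

In-order visits the left subtree, then the node, then the right subtree.
At F: no left child.
Visit F.
At F: go right to W.
  At W: no left child.
  Visit W.
  At W: go right to H.
    At H: no left child.
    Visit H.
    At H: go right to E.
      At E: no left child.
      Visit E.
      At E: go right to L.
        At L: no left child.
        Visit L.
        At L: go right to B.
          At B: no left child.
          Visit B.
          At B: go right to M.
            At M: no left child.
            Visit M.
            At M: go right to D.
              D is a leaf — visit D.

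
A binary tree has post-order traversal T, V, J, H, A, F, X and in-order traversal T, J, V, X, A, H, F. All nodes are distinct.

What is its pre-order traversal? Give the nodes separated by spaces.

The last element of post-order is the root; it splits in-order into left and right subtrees.
Root X: left subtree has 3 nodes {T, J, V}, right has 3 {A, H, F}.
  Root J: left subtree has 1 node {T}, right has 1 {V}.
  Root F: left subtree has 2 nodes {A, H}, right has 0 { }.
    Root A: left subtree has 0 nodes { }, right has 1 {H}.

X J T V F A H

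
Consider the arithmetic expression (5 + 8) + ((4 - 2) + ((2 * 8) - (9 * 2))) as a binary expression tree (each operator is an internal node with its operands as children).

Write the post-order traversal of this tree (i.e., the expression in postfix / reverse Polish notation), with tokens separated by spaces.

5 8 + 4 2 - 2 8 * 9 2 * - + +

Post-order on an expression tree gives postfix notation: for each operator, emit left operand, right operand, then the operator.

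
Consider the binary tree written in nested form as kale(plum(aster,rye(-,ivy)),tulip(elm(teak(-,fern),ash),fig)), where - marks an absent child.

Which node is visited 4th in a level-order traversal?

aster

Level-order visits nodes level by level from the root, left to right within each level.
Level 0: kale
Level 1: plum, tulip
Level 2: aster, rye, elm, fig
Level 3: ivy, teak, ash
Level 4: fern
Full level-order sequence: kale, plum, tulip, aster, rye, elm, fig, ivy, teak, ash, fern.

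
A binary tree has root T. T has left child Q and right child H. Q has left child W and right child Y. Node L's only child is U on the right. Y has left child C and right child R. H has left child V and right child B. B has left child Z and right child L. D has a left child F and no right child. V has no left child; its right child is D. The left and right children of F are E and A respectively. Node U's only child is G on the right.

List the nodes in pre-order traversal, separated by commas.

Pre-order visits the node, then its left subtree, then its right subtree.
Visit T.
At T: go left to Q.
  Visit Q.
  At Q: go left to W.
    W is a leaf — visit W.
  At Q: go right to Y.
    Visit Y.
    At Y: go left to C.
      C is a leaf — visit C.
    At Y: go right to R.
      R is a leaf — visit R.
At T: go right to H.
  Visit H.
  At H: go left to V.
    Visit V.
    At V: no left child.
    At V: go right to D.
      Visit D.
      At D: go left to F.
        Visit F.
        At F: go left to E.
          E is a leaf — visit E.
        At F: go right to A.
          A is a leaf — visit A.
      At D: no right child.
  At H: go right to B.
    Visit B.
    At B: go left to Z.
      Z is a leaf — visit Z.
    At B: go right to L.
      Visit L.
      At L: no left child.
      At L: go right to U.
        Visit U.
        At U: no left child.
        At U: go right to G.
          G is a leaf — visit G.

T, Q, W, Y, C, R, H, V, D, F, E, A, B, Z, L, U, G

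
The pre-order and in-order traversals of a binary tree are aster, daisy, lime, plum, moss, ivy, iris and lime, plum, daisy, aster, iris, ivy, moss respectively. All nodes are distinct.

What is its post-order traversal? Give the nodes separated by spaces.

plum lime daisy iris ivy moss aster

The first element of pre-order is the root; it splits in-order into left and right subtrees.
Root aster: left subtree has 3 nodes {lime, plum, daisy}, right has 3 {iris, ivy, moss}.
  Root daisy: left subtree has 2 nodes {lime, plum}, right has 0 { }.
    Root lime: left subtree has 0 nodes { }, right has 1 {plum}.
  Root moss: left subtree has 2 nodes {iris, ivy}, right has 0 { }.
    Root ivy: left subtree has 1 node {iris}, right has 0 { }.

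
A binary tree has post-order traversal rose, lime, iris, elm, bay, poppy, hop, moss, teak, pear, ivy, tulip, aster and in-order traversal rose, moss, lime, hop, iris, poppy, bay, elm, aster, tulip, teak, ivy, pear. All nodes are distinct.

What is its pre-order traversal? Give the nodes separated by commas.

aster, moss, rose, hop, lime, poppy, iris, bay, elm, tulip, ivy, teak, pear

The last element of post-order is the root; it splits in-order into left and right subtrees.
Root aster: left subtree has 8 nodes {rose, moss, lime, hop, iris, poppy, bay, elm}, right has 4 {tulip, teak, ivy, pear}.
  Root moss: left subtree has 1 node {rose}, right has 6 {lime, hop, iris, poppy, bay, elm}.
    Root hop: left subtree has 1 node {lime}, right has 4 {iris, poppy, bay, elm}.
      Root poppy: left subtree has 1 node {iris}, right has 2 {bay, elm}.
        Root bay: left subtree has 0 nodes { }, right has 1 {elm}.
  Root tulip: left subtree has 0 nodes { }, right has 3 {teak, ivy, pear}.
    Root ivy: left subtree has 1 node {teak}, right has 1 {pear}.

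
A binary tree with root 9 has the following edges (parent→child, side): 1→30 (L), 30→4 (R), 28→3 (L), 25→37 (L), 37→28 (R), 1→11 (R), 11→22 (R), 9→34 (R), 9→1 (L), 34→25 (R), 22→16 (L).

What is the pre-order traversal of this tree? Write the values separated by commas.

9, 1, 30, 4, 11, 22, 16, 34, 25, 37, 28, 3

Pre-order visits the node, then its left subtree, then its right subtree.
Visit 9.
At 9: go left to 1.
  Visit 1.
  At 1: go left to 30.
    Visit 30.
    At 30: no left child.
    At 30: go right to 4.
      4 is a leaf — visit 4.
  At 1: go right to 11.
    Visit 11.
    At 11: no left child.
    At 11: go right to 22.
      Visit 22.
      At 22: go left to 16.
        16 is a leaf — visit 16.
      At 22: no right child.
At 9: go right to 34.
  Visit 34.
  At 34: no left child.
  At 34: go right to 25.
    Visit 25.
    At 25: go left to 37.
      Visit 37.
      At 37: no left child.
      At 37: go right to 28.
        Visit 28.
        At 28: go left to 3.
          3 is a leaf — visit 3.
        At 28: no right child.
    At 25: no right child.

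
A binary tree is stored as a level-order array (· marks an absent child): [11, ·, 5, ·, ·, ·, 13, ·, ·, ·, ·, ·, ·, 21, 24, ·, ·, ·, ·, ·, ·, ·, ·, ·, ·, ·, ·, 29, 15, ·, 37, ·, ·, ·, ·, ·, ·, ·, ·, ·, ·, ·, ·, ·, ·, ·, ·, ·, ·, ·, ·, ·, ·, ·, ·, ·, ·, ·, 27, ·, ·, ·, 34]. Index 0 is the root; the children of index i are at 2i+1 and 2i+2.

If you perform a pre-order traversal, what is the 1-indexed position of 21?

Pre-order visits the node, then its left subtree, then its right subtree.
Visit 11.
At 11: no left child.
At 11: go right to 5.
  Visit 5.
  At 5: no left child.
  At 5: go right to 13.
    Visit 13.
    At 13: go left to 21.
      Visit 21.
      At 21: go left to 29.
        29 is a leaf — visit 29.
      At 21: go right to 15.
        Visit 15.
        At 15: no left child.
        At 15: go right to 27.
          27 is a leaf — visit 27.
    At 13: go right to 24.
      Visit 24.
      At 24: no left child.
      At 24: go right to 37.
        Visit 37.
        At 37: no left child.
        At 37: go right to 34.
          34 is a leaf — visit 34.
Full pre-order sequence: 11, 5, 13, 21, 29, 15, 27, 24, 37, 34.

4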